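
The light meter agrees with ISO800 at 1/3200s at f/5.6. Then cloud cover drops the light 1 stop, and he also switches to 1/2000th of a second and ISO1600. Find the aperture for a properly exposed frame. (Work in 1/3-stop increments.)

f/7.1

Scene light: 1 stop darker.
Shutter speed: 1/3200 → 1/2500 → 1/2000 — 2/3 stop slower (brighter).
ISO: 800 → 1000 → 1250 → 1600 — 1 stop raised (brighter).
Net so far: 2/3 stop brighter. Aperture: f/5.6 → f/6.3 → f/7.1.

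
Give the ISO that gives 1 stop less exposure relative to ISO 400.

ISO: 400 → 200 — 1 stop dropped (darker).

ISO 200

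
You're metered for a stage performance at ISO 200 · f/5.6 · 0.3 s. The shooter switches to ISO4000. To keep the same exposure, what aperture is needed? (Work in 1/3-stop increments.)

ISO: 200 → 250 → 320 → 400 → 500 → 640 → 800 → 1000 → 1250 → 1600 → 2000 → 2500 → 3200 → 4000 — 4 1/3 stops raised (brighter).
Need 4 1/3 stops darker from the aperture: f/5.6 → f/6.3 → f/7.1 → f/8 → f/9 → f/10 → f/11 → f/13 → f/14 → f/16 → f/18 → f/20 → f/22 → f/25.

f/25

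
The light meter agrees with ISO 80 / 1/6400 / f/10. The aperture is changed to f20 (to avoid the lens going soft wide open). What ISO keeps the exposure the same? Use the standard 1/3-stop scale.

ISO 320

Aperture: f/10 → f/11 → f/13 → f/14 → f/16 → f/18 → f/20 — 2 stops narrower (darker).
Need 2 stops brighter from the ISO: 80 → 100 → 125 → 160 → 200 → 250 → 320.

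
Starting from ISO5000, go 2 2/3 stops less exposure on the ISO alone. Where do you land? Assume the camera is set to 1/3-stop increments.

ISO 800

ISO: 5000 → 4000 → 3200 → 2500 → 2000 → 1600 → 1250 → 1000 → 800 — 2 2/3 stops lower (darker).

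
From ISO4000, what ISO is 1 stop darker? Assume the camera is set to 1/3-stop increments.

ISO 2000

ISO: 4000 → 3200 → 2500 → 2000 — 1 stop lower (darker).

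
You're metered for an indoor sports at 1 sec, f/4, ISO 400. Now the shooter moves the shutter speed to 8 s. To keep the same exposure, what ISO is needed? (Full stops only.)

Shutter speed: 1 → 2 → 4 → 8 — 3 stops slower (brighter).
Need 3 stops darker from the ISO: 400 → 200 → 100 → 50.

ISO 50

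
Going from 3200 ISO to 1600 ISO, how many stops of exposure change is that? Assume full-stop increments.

3200 → 1600 — count the steps: 1 stop.

1 stop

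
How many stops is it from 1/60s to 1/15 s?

2 stops

1/60 → 1/30 → 1/15 — count the steps: 2 stops.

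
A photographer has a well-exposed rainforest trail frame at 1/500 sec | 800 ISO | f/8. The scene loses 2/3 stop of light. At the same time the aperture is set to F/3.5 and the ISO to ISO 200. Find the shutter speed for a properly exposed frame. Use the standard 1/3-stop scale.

1/400s

Scene light: 2/3 stop darker.
Aperture: f/8 → f/7.1 → f/6.3 → f/5.6 → f/5 → f/4.5 → f/4 → f/3.5 — 2 1/3 stops opened up (brighter).
ISO: 800 → 640 → 500 → 400 → 320 → 250 → 200 — 2 stops dropped (darker).
Net so far: 1/3 stop darker. Shutter speed: 1/500 → 1/400.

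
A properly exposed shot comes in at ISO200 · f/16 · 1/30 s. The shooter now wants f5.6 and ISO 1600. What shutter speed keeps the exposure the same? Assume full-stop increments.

1/2000s

Aperture: f/16 → f/11 → f/8 → f/5.6 — 3 stops wider (brighter).
ISO: 200 → 400 → 800 → 1600 — 3 stops higher (brighter).
Net change so far: 6 stops brighter. Offset with the shutter speed: 1/30 → 1/60 → 1/125 → 1/250 → 1/500 → 1/1000 → 1/2000.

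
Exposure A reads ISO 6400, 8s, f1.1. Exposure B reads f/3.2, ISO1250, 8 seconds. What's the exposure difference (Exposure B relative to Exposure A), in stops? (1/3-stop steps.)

5 1/3 stops darker

Aperture: f/1.1 → f/1.2 → f/1.4 → f/1.6 → f/1.8 → f/2 → f/2.2 → f/2.5 → f/2.8 → f/3.2 — 3 stops narrower (darker).
Shutter speed: unchanged.
ISO: 6400 → 5000 → 4000 → 3200 → 2500 → 2000 → 1600 → 1250 — 2 1/3 stops lower (darker).
Net: −3 −2 1/3 = −5 1/3 stops.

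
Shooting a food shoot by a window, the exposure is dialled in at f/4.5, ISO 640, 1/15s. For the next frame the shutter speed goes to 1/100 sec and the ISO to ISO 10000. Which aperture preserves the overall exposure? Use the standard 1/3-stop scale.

f/7.1

Shutter speed: 1/15 → 1/20 → 1/25 → 1/30 → 1/40 → 1/50 → 1/60 → 1/80 → 1/100 — 2 2/3 stops faster (darker).
ISO: 640 → 800 → 1000 → 1250 → 1600 → 2000 → 2500 → 3200 → 4000 → 5000 → 6400 → 8000 → 10000 — 4 stops higher (brighter).
Net change so far: 1 1/3 stops brighter. Offset with the aperture: f/4.5 → f/5 → f/5.6 → f/6.3 → f/7.1.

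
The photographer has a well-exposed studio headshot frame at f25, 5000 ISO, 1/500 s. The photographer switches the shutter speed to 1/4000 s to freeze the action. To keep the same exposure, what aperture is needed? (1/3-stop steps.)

f/9

Shutter speed: 1/500 → 1/640 → 1/800 → 1/1000 → 1/1250 → 1/1600 → 1/2000 → 1/2500 → 1/3200 → 1/4000 — 3 stops faster (darker).
Need 3 stops brighter from the aperture: f/25 → f/22 → f/20 → f/18 → f/16 → f/14 → f/13 → f/11 → f/10 → f/9.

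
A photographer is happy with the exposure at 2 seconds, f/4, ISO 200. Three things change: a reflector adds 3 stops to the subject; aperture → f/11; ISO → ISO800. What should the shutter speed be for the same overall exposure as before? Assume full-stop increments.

1/2s

Scene light: 3 stops brighter.
Aperture: f/4 → f/5.6 → f/8 → f/11 — 3 stops narrower (darker).
ISO: 200 → 400 → 800 — 2 stops higher (brighter).
Net so far: 2 stops brighter. Shutter speed: 2 → 1 → 1/2.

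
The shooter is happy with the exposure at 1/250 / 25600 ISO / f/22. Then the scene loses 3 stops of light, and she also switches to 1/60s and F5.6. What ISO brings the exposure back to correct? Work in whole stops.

ISO 3200

Scene light: 3 stops darker.
Shutter speed: 1/250 → 1/125 → 1/60 — 2 stops longer (brighter).
Aperture: f/22 → f/16 → f/11 → f/8 → f/5.6 — 4 stops wider (brighter).
Net so far: 3 stops brighter. ISO: 25600 → 12800 → 6400 → 3200.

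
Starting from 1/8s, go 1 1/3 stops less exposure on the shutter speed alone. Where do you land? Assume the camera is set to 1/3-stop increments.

1/20s

Shutter speed: 1/8 → 1/10 → 1/13 → 1/15 → 1/20 — 1 1/3 stops shorter (darker).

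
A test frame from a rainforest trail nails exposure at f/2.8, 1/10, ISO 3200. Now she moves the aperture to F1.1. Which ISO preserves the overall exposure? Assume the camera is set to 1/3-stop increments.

Aperture: f/2.8 → f/2.5 → f/2.2 → f/2 → f/1.8 → f/1.6 → f/1.4 → f/1.2 → f/1.1 — 2 2/3 stops wider (brighter).
Need 2 2/3 stops darker from the ISO: 3200 → 2500 → 2000 → 1600 → 1250 → 1000 → 800 → 640 → 500.

ISO 500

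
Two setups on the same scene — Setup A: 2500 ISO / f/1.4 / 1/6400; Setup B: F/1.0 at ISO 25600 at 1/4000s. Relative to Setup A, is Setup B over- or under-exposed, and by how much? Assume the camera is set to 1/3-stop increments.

5 stops brighter

Aperture: f/1.4 → f/1.2 → f/1.1 → f/1.0 — 1 stop larger aperture (brighter).
Shutter speed: 1/6400 → 1/5000 → 1/4000 — 2/3 stop slower (brighter).
ISO: 2500 → 3200 → 4000 → 5000 → 6400 → 8000 → 10000 → 12800 → 16000 → 20000 → 25600 — 3 1/3 stops higher (brighter).
Net: +1 +2/3 +3 1/3 = +5 stops.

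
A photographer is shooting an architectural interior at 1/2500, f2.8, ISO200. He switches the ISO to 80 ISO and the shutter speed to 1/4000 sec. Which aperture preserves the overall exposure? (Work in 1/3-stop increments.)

f/1.4

ISO: 200 → 160 → 125 → 100 → 80 — 1 1/3 stops dropped (darker).
Shutter speed: 1/2500 → 1/3200 → 1/4000 — 2/3 stop faster (darker).
Net change so far: 2 stops darker. Offset with the aperture: f/2.8 → f/2.5 → f/2.2 → f/2 → f/1.8 → f/1.6 → f/1.4.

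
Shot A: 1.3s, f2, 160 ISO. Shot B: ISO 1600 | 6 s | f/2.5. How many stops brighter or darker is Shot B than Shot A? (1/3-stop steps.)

5 stops brighter

Aperture: f/2 → f/2.2 → f/2.5 — 2/3 stop smaller aperture (darker).
Shutter speed: 1.3 → 1.6 → 2 → 2.5 → 3.2 → 4 → 5 → 6 — 2 1/3 stops longer (brighter).
ISO: 160 → 200 → 250 → 320 → 400 → 500 → 640 → 800 → 1000 → 1250 → 1600 — 3 1/3 stops raised (brighter).
Net: −2/3 +2 1/3 +3 1/3 = +5 stops.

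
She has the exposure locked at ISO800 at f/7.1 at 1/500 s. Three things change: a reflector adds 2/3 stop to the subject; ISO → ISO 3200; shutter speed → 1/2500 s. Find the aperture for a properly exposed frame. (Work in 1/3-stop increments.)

Scene light: 2/3 stop brighter.
ISO: 800 → 1000 → 1250 → 1600 → 2000 → 2500 → 3200 — 2 stops higher (brighter).
Shutter speed: 1/500 → 1/640 → 1/800 → 1/1000 → 1/1250 → 1/1600 → 1/2000 → 1/2500 — 2 1/3 stops faster (darker).
Net so far: 1/3 stop brighter. Aperture: f/7.1 → f/8.

f/8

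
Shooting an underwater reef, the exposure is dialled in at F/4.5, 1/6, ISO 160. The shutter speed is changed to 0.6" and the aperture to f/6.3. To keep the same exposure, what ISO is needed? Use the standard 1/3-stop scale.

ISO 80

Shutter speed: 1/6 → 1/5 → 1/4 → 0.3 → 0.4 → 0.5 → 0.6 — 2 stops slower (brighter).
Aperture: f/4.5 → f/5 → f/5.6 → f/6.3 — 1 stop stopped down (darker).
Net change so far: 1 stop brighter. Offset with the ISO: 160 → 125 → 100 → 80.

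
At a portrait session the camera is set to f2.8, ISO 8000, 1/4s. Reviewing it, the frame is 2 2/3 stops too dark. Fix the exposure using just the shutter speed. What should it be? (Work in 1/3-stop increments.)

Underexposed by 2 2/3 stops → need 2 2/3 stops brighter.
Shutter speed: 1/4 → 0.3 → 0.4 → 0.5 → 0.6 → 0.8 → 1 → 1.3 → 1.6.

1.6 s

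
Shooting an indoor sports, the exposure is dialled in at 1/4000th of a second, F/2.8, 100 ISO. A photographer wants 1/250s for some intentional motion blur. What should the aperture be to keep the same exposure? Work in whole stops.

f/11

Shutter speed: 1/4000 → 1/2000 → 1/1000 → 1/500 → 1/250 — 4 stops longer (brighter).
Need 4 stops darker from the aperture: f/2.8 → f/4 → f/5.6 → f/8 → f/11.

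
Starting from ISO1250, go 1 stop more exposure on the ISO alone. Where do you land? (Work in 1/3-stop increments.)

ISO 2500

ISO: 1250 → 1600 → 2000 → 2500 — 1 stop raised (brighter).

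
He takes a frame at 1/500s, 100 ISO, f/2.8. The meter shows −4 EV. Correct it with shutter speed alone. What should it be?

Underexposed by 4 stops → need 4 stops brighter.
Shutter speed: 1/500 → 1/250 → 1/125 → 1/60 → 1/30.

1/30s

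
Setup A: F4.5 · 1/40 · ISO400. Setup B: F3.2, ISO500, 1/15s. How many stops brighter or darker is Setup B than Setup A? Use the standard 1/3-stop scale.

Aperture: f/4.5 → f/4 → f/3.5 → f/3.2 — 1 stop opened up (brighter).
Shutter speed: 1/40 → 1/30 → 1/25 → 1/20 → 1/15 — 1 1/3 stops slower (brighter).
ISO: 400 → 500 — 1/3 stop higher (brighter).
Net: +1 +1 1/3 +1/3 = +2 2/3 stops.

2 2/3 stops brighter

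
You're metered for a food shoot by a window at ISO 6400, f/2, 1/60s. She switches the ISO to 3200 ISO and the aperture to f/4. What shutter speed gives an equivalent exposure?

ISO: 6400 → 3200 — 1 stop lower (darker).
Aperture: f/2 → f/2.8 → f/4 — 2 stops narrower (darker).
Net change so far: 3 stops darker. Offset with the shutter speed: 1/60 → 1/30 → 1/15 → 1/8.

1/8s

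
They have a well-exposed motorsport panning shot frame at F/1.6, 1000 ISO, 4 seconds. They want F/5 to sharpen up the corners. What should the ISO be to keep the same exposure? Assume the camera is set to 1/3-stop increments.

Aperture: f/1.6 → f/1.8 → f/2 → f/2.2 → f/2.5 → f/2.8 → f/3.2 → f/3.5 → f/4 → f/4.5 → f/5 — 3 1/3 stops stopped down (darker).
Need 3 1/3 stops brighter from the ISO: 1000 → 1250 → 1600 → 2000 → 2500 → 3200 → 4000 → 5000 → 6400 → 8000 → 10000.

ISO 10000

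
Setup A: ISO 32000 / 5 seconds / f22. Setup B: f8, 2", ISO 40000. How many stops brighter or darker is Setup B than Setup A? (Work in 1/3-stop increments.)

2 stops brighter

Aperture: f/22 → f/20 → f/18 → f/16 → f/14 → f/13 → f/11 → f/10 → f/9 → f/8 — 3 stops opened up (brighter).
Shutter speed: 5 → 4 → 3.2 → 2.5 → 2 — 1 1/3 stops faster (darker).
ISO: 32000 → 40000 — 1/3 stop higher (brighter).
Net: +3 −1 1/3 +1/3 = +2 stops.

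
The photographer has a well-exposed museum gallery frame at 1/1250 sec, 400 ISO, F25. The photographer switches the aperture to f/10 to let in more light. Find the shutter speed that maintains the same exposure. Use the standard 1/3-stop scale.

1/8000s

Aperture: f/25 → f/22 → f/20 → f/18 → f/16 → f/14 → f/13 → f/11 → f/10 — 2 2/3 stops larger aperture (brighter).
Need 2 2/3 stops darker from the shutter speed: 1/1250 → 1/1600 → 1/2000 → 1/2500 → 1/3200 → 1/4000 → 1/5000 → 1/6400 → 1/8000.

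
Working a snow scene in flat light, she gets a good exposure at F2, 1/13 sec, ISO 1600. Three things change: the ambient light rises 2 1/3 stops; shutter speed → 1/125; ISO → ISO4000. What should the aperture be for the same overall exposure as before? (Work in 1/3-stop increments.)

f/2.2

Scene light: 2 1/3 stops brighter.
Shutter speed: 1/13 → 1/15 → 1/20 → 1/25 → 1/30 → 1/40 → 1/50 → 1/60 → 1/80 → 1/100 → 1/125 — 3 1/3 stops shorter (darker).
ISO: 1600 → 2000 → 2500 → 3200 → 4000 — 1 1/3 stops higher (brighter).
Net so far: 1/3 stop brighter. Aperture: f/2 → f/2.2.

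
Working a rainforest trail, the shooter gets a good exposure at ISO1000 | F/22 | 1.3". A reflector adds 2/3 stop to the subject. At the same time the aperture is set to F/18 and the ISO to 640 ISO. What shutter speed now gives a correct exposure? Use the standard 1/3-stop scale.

0.8 s

Scene light: 2/3 stop brighter.
Aperture: f/22 → f/20 → f/18 — 2/3 stop opened up (brighter).
ISO: 1000 → 800 → 640 — 2/3 stop lower (darker).
Net so far: 2/3 stop brighter. Shutter speed: 1.3 → 1 → 0.8.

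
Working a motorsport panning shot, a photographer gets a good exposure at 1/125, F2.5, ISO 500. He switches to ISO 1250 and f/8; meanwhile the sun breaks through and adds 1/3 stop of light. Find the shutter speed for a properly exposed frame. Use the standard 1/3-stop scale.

Scene light: 1/3 stop brighter.
ISO: 500 → 640 → 800 → 1000 → 1250 — 1 1/3 stops raised (brighter).
Aperture: f/2.5 → f/2.8 → f/3.2 → f/3.5 → f/4 → f/4.5 → f/5 → f/5.6 → f/6.3 → f/7.1 → f/8 — 3 1/3 stops smaller aperture (darker).
Net so far: 1 2/3 stops darker. Shutter speed: 1/125 → 1/100 → 1/80 → 1/60 → 1/50 → 1/40.

1/40s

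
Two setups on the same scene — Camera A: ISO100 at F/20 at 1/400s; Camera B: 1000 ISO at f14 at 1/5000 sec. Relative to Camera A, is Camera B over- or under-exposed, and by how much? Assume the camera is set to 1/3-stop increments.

Aperture: f/20 → f/18 → f/16 → f/14 — 1 stop larger aperture (brighter).
Shutter speed: 1/400 → 1/500 → 1/640 → 1/800 → 1/1000 → 1/1250 → 1/1600 → 1/2000 → 1/2500 → 1/3200 → 1/4000 → 1/5000 — 3 2/3 stops shorter (darker).
ISO: 100 → 125 → 160 → 200 → 250 → 320 → 400 → 500 → 640 → 800 → 1000 — 3 1/3 stops higher (brighter).
Net: +1 −3 2/3 +3 1/3 = +2/3 stops.

2/3 stop brighter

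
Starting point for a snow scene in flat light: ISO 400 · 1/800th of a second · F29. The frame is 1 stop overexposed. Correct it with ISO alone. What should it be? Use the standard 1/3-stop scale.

Overexposed by 1 stop → need 1 stop darker.
ISO: 400 → 320 → 250 → 200.

ISO 200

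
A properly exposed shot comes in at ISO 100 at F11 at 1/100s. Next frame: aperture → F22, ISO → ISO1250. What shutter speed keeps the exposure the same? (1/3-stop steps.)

Aperture: f/11 → f/13 → f/14 → f/16 → f/18 → f/20 → f/22 — 2 stops smaller aperture (darker).
ISO: 100 → 125 → 160 → 200 → 250 → 320 → 400 → 500 → 640 → 800 → 1000 → 1250 — 3 2/3 stops raised (brighter).
Net change so far: 1 2/3 stops brighter. Offset with the shutter speed: 1/100 → 1/125 → 1/160 → 1/200 → 1/250 → 1/320.

1/320s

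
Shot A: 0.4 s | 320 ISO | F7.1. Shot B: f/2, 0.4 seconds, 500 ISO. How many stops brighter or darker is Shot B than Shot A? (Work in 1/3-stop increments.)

Aperture: f/7.1 → f/6.3 → f/5.6 → f/5 → f/4.5 → f/4 → f/3.5 → f/3.2 → f/2.8 → f/2.5 → f/2.2 → f/2 — 3 2/3 stops larger aperture (brighter).
Shutter speed: unchanged.
ISO: 320 → 400 → 500 — 2/3 stop higher (brighter).
Net: +3 2/3 +2/3 = +4 1/3 stops.

4 1/3 stops brighter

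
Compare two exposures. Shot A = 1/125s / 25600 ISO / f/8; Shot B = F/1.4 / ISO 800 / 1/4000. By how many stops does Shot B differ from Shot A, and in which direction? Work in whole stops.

5 stops darker

Aperture: f/8 → f/5.6 → f/4 → f/2.8 → f/2 → f/1.4 — 5 stops opened up (brighter).
Shutter speed: 1/125 → 1/250 → 1/500 → 1/1000 → 1/2000 → 1/4000 — 5 stops shorter (darker).
ISO: 25600 → 12800 → 6400 → 3200 → 1600 → 800 — 5 stops dropped (darker).
Net: +5 −5 −5 = −5 stops.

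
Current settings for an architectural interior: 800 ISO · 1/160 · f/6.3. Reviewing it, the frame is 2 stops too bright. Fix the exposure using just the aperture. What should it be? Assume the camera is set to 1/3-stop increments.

f/13

Overexposed by 2 stops → need 2 stops darker.
Aperture: f/6.3 → f/7.1 → f/8 → f/9 → f/10 → f/11 → f/13.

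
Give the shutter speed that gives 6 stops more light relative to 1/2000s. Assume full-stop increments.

1/30s

Shutter speed: 1/2000 → 1/1000 → 1/500 → 1/250 → 1/125 → 1/60 → 1/30 — 6 stops slower (brighter).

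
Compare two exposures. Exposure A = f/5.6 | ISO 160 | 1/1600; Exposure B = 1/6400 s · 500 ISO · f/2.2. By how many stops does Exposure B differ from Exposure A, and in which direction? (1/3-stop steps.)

Aperture: f/5.6 → f/5 → f/4.5 → f/4 → f/3.5 → f/3.2 → f/2.8 → f/2.5 → f/2.2 — 2 2/3 stops wider (brighter).
Shutter speed: 1/1600 → 1/2000 → 1/2500 → 1/3200 → 1/4000 → 1/5000 → 1/6400 — 2 stops shorter (darker).
ISO: 160 → 200 → 250 → 320 → 400 → 500 — 1 2/3 stops higher (brighter).
Net: +2 2/3 −2 +1 2/3 = +2 1/3 stops.

2 1/3 stops brighter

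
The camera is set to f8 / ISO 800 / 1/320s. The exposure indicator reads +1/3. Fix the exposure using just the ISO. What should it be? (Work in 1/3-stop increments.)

ISO 640

Overexposed by 1/3 stop → need 1/3 stop darker.
ISO: 800 → 640.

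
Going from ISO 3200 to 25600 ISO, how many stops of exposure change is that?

3200 → 6400 → 12800 → 25600 — count the steps: 3 stops.

3 stops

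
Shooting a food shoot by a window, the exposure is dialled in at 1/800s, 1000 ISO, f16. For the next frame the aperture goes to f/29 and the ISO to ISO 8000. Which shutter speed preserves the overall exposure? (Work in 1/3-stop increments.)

1/2000s

Aperture: f/16 → f/18 → f/20 → f/22 → f/25 → f/29 — 1 2/3 stops stopped down (darker).
ISO: 1000 → 1250 → 1600 → 2000 → 2500 → 3200 → 4000 → 5000 → 6400 → 8000 — 3 stops raised (brighter).
Net change so far: 1 1/3 stops brighter. Offset with the shutter speed: 1/800 → 1/1000 → 1/1250 → 1/1600 → 1/2000.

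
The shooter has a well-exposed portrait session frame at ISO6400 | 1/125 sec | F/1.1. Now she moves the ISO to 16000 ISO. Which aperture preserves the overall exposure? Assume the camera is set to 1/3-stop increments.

ISO: 6400 → 8000 → 10000 → 12800 → 16000 — 1 1/3 stops higher (brighter).
Need 1 1/3 stops darker from the aperture: f/1.1 → f/1.2 → f/1.4 → f/1.6 → f/1.8.

f/1.8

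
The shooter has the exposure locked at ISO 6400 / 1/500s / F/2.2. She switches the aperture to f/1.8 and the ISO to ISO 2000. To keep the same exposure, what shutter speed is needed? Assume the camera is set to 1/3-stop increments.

Aperture: f/2.2 → f/2 → f/1.8 — 2/3 stop opened up (brighter).
ISO: 6400 → 5000 → 4000 → 3200 → 2500 → 2000 — 1 2/3 stops lower (darker).
Net change so far: 1 stop darker. Offset with the shutter speed: 1/500 → 1/400 → 1/320 → 1/250.

1/250s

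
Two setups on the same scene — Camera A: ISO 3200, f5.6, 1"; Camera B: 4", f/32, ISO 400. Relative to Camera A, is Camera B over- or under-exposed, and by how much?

6 stops darker

Aperture: f/5.6 → f/8 → f/11 → f/16 → f/22 → f/32 — 5 stops smaller aperture (darker).
Shutter speed: 1 → 2 → 4 — 2 stops slower (brighter).
ISO: 3200 → 1600 → 800 → 400 — 3 stops dropped (darker).
Net: −5 +2 −3 = −6 stops.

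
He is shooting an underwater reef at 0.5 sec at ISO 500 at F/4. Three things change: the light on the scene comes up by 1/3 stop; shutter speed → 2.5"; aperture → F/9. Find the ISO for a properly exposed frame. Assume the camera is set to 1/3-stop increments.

Scene light: 1/3 stop brighter.
Shutter speed: 0.5 → 0.6 → 0.8 → 1 → 1.3 → 1.6 → 2 → 2.5 — 2 1/3 stops longer (brighter).
Aperture: f/4 → f/4.5 → f/5 → f/5.6 → f/6.3 → f/7.1 → f/8 → f/9 — 2 1/3 stops stopped down (darker).
Net so far: 1/3 stop brighter. ISO: 500 → 400.

ISO 400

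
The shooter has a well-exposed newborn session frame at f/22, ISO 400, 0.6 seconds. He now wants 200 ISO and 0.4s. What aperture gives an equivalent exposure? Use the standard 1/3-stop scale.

f/13

ISO: 400 → 320 → 250 → 200 — 1 stop lower (darker).
Shutter speed: 0.6 → 0.5 → 0.4 — 2/3 stop faster (darker).
Net change so far: 1 2/3 stops darker. Offset with the aperture: f/22 → f/20 → f/18 → f/16 → f/14 → f/13.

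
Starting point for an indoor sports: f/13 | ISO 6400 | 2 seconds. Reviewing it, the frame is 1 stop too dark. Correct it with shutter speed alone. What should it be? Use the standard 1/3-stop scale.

4 s

Underexposed by 1 stop → need 1 stop brighter.
Shutter speed: 2 → 2.5 → 3.2 → 4.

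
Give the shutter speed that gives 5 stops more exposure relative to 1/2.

15 s

Shutter speed: 1/2 → 1 → 2 → 4 → 8 → 15 — 5 stops longer (brighter).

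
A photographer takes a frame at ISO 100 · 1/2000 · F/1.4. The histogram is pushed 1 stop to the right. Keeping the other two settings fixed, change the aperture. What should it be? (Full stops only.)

f/2

Overexposed by 1 stop → need 1 stop darker.
Aperture: f/1.4 → f/2.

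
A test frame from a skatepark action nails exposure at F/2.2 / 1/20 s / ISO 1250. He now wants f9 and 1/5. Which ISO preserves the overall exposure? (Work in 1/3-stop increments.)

Aperture: f/2.2 → f/2.5 → f/2.8 → f/3.2 → f/3.5 → f/4 → f/4.5 → f/5 → f/5.6 → f/6.3 → f/7.1 → f/8 → f/9 — 4 stops stopped down (darker).
Shutter speed: 1/20 → 1/15 → 1/13 → 1/10 → 1/8 → 1/6 → 1/5 — 2 stops slower (brighter).
Net change so far: 2 stops darker. Offset with the ISO: 1250 → 1600 → 2000 → 2500 → 3200 → 4000 → 5000.

ISO 5000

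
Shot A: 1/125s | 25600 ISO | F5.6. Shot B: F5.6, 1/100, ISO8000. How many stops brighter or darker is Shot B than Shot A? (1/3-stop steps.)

1 1/3 stops darker

Aperture: unchanged.
Shutter speed: 1/125 → 1/100 — 1/3 stop longer (brighter).
ISO: 25600 → 20000 → 16000 → 12800 → 10000 → 8000 — 1 2/3 stops dropped (darker).
Net: +1/3 −1 2/3 = −1 1/3 stops.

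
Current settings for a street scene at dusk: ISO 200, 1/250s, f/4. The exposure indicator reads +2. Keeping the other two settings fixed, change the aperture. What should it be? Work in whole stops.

f/8

Overexposed by 2 stops → need 2 stops darker.
Aperture: f/4 → f/5.6 → f/8.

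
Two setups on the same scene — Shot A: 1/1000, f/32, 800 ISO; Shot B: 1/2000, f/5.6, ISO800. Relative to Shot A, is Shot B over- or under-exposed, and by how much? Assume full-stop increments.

Aperture: f/32 → f/22 → f/16 → f/11 → f/8 → f/5.6 — 5 stops larger aperture (brighter).
Shutter speed: 1/1000 → 1/2000 — 1 stop shorter (darker).
ISO: unchanged.
Net: +5 −1 = +4 stops.

4 stops brighter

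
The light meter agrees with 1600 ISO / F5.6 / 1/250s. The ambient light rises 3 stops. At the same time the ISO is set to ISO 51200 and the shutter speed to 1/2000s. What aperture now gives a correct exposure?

f/32

Scene light: 3 stops brighter.
ISO: 1600 → 3200 → 6400 → 12800 → 25600 → 51200 — 5 stops higher (brighter).
Shutter speed: 1/250 → 1/500 → 1/1000 → 1/2000 — 3 stops shorter (darker).
Net so far: 5 stops brighter. Aperture: f/5.6 → f/8 → f/11 → f/16 → f/22 → f/32.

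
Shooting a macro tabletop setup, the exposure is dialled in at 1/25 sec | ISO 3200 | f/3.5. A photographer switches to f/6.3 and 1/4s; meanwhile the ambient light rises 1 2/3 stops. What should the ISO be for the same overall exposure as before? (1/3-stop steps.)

Scene light: 1 2/3 stops brighter.
Aperture: f/3.5 → f/4 → f/4.5 → f/5 → f/5.6 → f/6.3 — 1 2/3 stops narrower (darker).
Shutter speed: 1/25 → 1/20 → 1/15 → 1/13 → 1/10 → 1/8 → 1/6 → 1/5 → 1/4 — 2 2/3 stops slower (brighter).
Net so far: 2 2/3 stops brighter. ISO: 3200 → 2500 → 2000 → 1600 → 1250 → 1000 → 800 → 640 → 500.

ISO 500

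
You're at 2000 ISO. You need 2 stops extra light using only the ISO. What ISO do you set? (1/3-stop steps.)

ISO: 2000 → 2500 → 3200 → 4000 → 5000 → 6400 → 8000 — 2 stops higher (brighter).

ISO 8000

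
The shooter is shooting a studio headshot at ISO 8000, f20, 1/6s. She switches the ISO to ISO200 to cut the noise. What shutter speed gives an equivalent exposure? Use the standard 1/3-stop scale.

6 s

ISO: 8000 → 6400 → 5000 → 4000 → 3200 → 2500 → 2000 → 1600 → 1250 → 1000 → 800 → 640 → 500 → 400 → 320 → 250 → 200 — 5 1/3 stops lower (darker).
Need 5 1/3 stops brighter from the shutter speed: 1/6 → 1/5 → 1/4 → 0.3 → 0.4 → 0.5 → 0.6 → 0.8 → 1 → 1.3 → 1.6 → 2 → 2.5 → 3.2 → 4 → 5 → 6.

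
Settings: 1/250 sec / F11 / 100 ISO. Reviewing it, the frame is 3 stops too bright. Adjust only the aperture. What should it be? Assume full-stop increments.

f/32

Overexposed by 3 stops → need 3 stops darker.
Aperture: f/11 → f/16 → f/22 → f/32.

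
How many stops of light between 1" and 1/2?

1 stop

1 → 1/2 — count the steps: 1 stop.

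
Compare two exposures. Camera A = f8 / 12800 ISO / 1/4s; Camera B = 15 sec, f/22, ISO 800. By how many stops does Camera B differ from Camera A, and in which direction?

Aperture: f/8 → f/11 → f/16 → f/22 — 3 stops stopped down (darker).
Shutter speed: 1/4 → 1/2 → 1 → 2 → 4 → 8 → 15 — 6 stops slower (brighter).
ISO: 12800 → 6400 → 3200 → 1600 → 800 — 4 stops dropped (darker).
Net: −3 +6 −4 = −1 stop.

1 stop darker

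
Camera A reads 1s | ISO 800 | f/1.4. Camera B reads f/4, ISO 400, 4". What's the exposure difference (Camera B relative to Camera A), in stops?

Aperture: f/1.4 → f/2 → f/2.8 → f/4 — 3 stops narrower (darker).
Shutter speed: 1 → 2 → 4 — 2 stops slower (brighter).
ISO: 800 → 400 — 1 stop dropped (darker).
Net: −3 +2 −1 = −2 stops.

2 stops darker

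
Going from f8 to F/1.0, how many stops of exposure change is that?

f/8 → f/5.6 → f/4 → f/2.8 → f/2 → f/1.4 → f/1.0 — count the steps: 6 stops.

6 stops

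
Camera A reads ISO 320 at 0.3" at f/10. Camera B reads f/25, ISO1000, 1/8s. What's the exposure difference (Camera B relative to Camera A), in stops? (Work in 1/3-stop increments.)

Aperture: f/10 → f/11 → f/13 → f/14 → f/16 → f/18 → f/20 → f/22 → f/25 — 2 2/3 stops smaller aperture (darker).
Shutter speed: 0.3 → 1/4 → 1/5 → 1/6 → 1/8 — 1 1/3 stops shorter (darker).
ISO: 320 → 400 → 500 → 640 → 800 → 1000 — 1 2/3 stops raised (brighter).
Net: −2 2/3 −1 1/3 +1 2/3 = −2 1/3 stops.

2 1/3 stops darker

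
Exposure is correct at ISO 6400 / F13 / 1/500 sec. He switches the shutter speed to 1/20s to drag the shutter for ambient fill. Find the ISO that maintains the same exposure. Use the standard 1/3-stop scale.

ISO 250

Shutter speed: 1/500 → 1/400 → 1/320 → 1/250 → 1/200 → 1/160 → 1/125 → 1/100 → 1/80 → 1/60 → 1/50 → 1/40 → 1/30 → 1/25 → 1/20 — 4 2/3 stops slower (brighter).
Need 4 2/3 stops darker from the ISO: 6400 → 5000 → 4000 → 3200 → 2500 → 2000 → 1600 → 1250 → 1000 → 800 → 640 → 500 → 400 → 320 → 250.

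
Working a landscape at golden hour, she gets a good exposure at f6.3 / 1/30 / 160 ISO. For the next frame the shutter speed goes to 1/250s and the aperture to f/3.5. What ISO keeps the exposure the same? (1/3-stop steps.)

ISO 400

Shutter speed: 1/30 → 1/40 → 1/50 → 1/60 → 1/80 → 1/100 → 1/125 → 1/160 → 1/200 → 1/250 — 3 stops shorter (darker).
Aperture: f/6.3 → f/5.6 → f/5 → f/4.5 → f/4 → f/3.5 — 1 2/3 stops opened up (brighter).
Net change so far: 1 1/3 stops darker. Offset with the ISO: 160 → 200 → 250 → 320 → 400.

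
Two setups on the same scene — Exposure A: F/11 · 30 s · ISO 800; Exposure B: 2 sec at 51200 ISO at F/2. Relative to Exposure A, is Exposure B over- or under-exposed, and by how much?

7 stops brighter

Aperture: f/11 → f/8 → f/5.6 → f/4 → f/2.8 → f/2 — 5 stops wider (brighter).
Shutter speed: 30 → 15 → 8 → 4 → 2 — 4 stops faster (darker).
ISO: 800 → 1600 → 3200 → 6400 → 12800 → 25600 → 51200 — 6 stops higher (brighter).
Net: +5 −4 +6 = +7 stops.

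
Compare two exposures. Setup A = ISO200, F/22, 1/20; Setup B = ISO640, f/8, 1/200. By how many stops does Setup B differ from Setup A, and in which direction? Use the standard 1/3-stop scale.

Aperture: f/22 → f/20 → f/18 → f/16 → f/14 → f/13 → f/11 → f/10 → f/9 → f/8 — 3 stops opened up (brighter).
Shutter speed: 1/20 → 1/25 → 1/30 → 1/40 → 1/50 → 1/60 → 1/80 → 1/100 → 1/125 → 1/160 → 1/200 — 3 1/3 stops shorter (darker).
ISO: 200 → 250 → 320 → 400 → 500 → 640 — 1 2/3 stops raised (brighter).
Net: +3 −3 1/3 +1 2/3 = +1 1/3 stops.

1 1/3 stops brighter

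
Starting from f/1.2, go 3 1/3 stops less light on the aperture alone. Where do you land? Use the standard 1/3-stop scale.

f/4

Aperture: f/1.2 → f/1.4 → f/1.6 → f/1.8 → f/2 → f/2.2 → f/2.5 → f/2.8 → f/3.2 → f/3.5 → f/4 — 3 1/3 stops smaller aperture (darker).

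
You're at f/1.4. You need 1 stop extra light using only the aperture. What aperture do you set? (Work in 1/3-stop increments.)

f/1.0

Aperture: f/1.4 → f/1.2 → f/1.1 → f/1.0 — 1 stop larger aperture (brighter).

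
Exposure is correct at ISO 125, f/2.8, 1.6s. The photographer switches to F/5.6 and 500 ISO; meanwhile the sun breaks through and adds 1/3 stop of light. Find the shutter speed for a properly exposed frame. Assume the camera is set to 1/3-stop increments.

1.3 s

Scene light: 1/3 stop brighter.
Aperture: f/2.8 → f/3.2 → f/3.5 → f/4 → f/4.5 → f/5 → f/5.6 — 2 stops narrower (darker).
ISO: 125 → 160 → 200 → 250 → 320 → 400 → 500 — 2 stops higher (brighter).
Net so far: 1/3 stop brighter. Shutter speed: 1.6 → 1.3.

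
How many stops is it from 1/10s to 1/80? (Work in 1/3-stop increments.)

1/10 → 1/13 → 1/15 → 1/20 → 1/25 → 1/30 → 1/40 → 1/50 → 1/60 → 1/80 — count the steps: 9 third-stops = 3 stops.

3 stops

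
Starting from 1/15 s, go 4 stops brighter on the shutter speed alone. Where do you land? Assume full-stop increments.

1 s

Shutter speed: 1/15 → 1/8 → 1/4 → 1/2 → 1 — 4 stops longer (brighter).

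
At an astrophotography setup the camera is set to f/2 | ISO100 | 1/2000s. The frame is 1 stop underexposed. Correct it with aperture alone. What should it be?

f/1.4

Underexposed by 1 stop → need 1 stop brighter.
Aperture: f/2 → f/1.4.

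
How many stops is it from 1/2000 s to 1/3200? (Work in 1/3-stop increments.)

1/2000 → 1/2500 → 1/3200 — count the steps: 2 third-stops = 2/3 stop.

2/3 stop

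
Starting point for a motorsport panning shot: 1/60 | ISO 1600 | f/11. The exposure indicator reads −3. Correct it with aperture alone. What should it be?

f/4

Underexposed by 3 stops → need 3 stops brighter.
Aperture: f/11 → f/8 → f/5.6 → f/4.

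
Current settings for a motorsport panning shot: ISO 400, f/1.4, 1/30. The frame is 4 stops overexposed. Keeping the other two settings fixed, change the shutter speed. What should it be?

1/500s

Overexposed by 4 stops → need 4 stops darker.
Shutter speed: 1/30 → 1/60 → 1/125 → 1/250 → 1/500.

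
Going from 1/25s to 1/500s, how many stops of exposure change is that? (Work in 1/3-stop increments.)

4 1/3 stops

1/25 → 1/30 → 1/40 → 1/50 → 1/60 → 1/80 → 1/100 → 1/125 → 1/160 → 1/200 → 1/250 → 1/320 → 1/400 → 1/500 — count the steps: 13 third-stops = 4 1/3 stops.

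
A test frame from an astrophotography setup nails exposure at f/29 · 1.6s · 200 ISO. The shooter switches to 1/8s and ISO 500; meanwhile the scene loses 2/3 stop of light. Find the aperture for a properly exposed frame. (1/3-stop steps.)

f/10

Scene light: 2/3 stop darker.
Shutter speed: 1.6 → 1.3 → 1 → 0.8 → 0.6 → 0.5 → 0.4 → 0.3 → 1/4 → 1/5 → 1/6 → 1/8 — 3 2/3 stops faster (darker).
ISO: 200 → 250 → 320 → 400 → 500 — 1 1/3 stops higher (brighter).
Net so far: 3 stops darker. Aperture: f/29 → f/25 → f/22 → f/20 → f/18 → f/16 → f/14 → f/13 → f/11 → f/10.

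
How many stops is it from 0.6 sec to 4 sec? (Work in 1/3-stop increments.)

2 2/3 stops

0.6 → 0.8 → 1 → 1.3 → 1.6 → 2 → 2.5 → 3.2 → 4 — count the steps: 8 third-stops = 2 2/3 stops.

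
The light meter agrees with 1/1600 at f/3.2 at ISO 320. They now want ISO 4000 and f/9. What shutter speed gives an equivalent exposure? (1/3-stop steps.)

1/2500s

ISO: 320 → 400 → 500 → 640 → 800 → 1000 → 1250 → 1600 → 2000 → 2500 → 3200 → 4000 — 3 2/3 stops higher (brighter).
Aperture: f/3.2 → f/3.5 → f/4 → f/4.5 → f/5 → f/5.6 → f/6.3 → f/7.1 → f/8 → f/9 — 3 stops stopped down (darker).
Net change so far: 2/3 stop brighter. Offset with the shutter speed: 1/1600 → 1/2000 → 1/2500.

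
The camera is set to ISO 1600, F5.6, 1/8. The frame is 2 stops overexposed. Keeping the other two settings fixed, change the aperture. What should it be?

f/11

Overexposed by 2 stops → need 2 stops darker.
Aperture: f/5.6 → f/8 → f/11.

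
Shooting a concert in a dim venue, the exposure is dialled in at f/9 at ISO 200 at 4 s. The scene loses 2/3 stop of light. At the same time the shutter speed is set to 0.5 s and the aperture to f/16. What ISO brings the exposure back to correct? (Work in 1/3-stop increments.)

ISO 8000

Scene light: 2/3 stop darker.
Shutter speed: 4 → 3.2 → 2.5 → 2 → 1.6 → 1.3 → 1 → 0.8 → 0.6 → 0.5 — 3 stops faster (darker).
Aperture: f/9 → f/10 → f/11 → f/13 → f/14 → f/16 — 1 2/3 stops stopped down (darker).
Net so far: 5 1/3 stops darker. ISO: 200 → 250 → 320 → 400 → 500 → 640 → 800 → 1000 → 1250 → 1600 → 2000 → 2500 → 3200 → 4000 → 5000 → 6400 → 8000.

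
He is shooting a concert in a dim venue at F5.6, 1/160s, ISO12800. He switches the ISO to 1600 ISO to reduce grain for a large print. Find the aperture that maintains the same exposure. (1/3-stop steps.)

ISO: 12800 → 10000 → 8000 → 6400 → 5000 → 4000 → 3200 → 2500 → 2000 → 1600 — 3 stops dropped (darker).
Need 3 stops brighter from the aperture: f/5.6 → f/5 → f/4.5 → f/4 → f/3.5 → f/3.2 → f/2.8 → f/2.5 → f/2.2 → f/2.

f/2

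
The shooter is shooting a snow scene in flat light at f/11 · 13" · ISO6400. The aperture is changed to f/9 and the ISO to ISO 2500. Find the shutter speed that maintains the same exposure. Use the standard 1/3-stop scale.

20 s

Aperture: f/11 → f/10 → f/9 — 2/3 stop larger aperture (brighter).
ISO: 6400 → 5000 → 4000 → 3200 → 2500 — 1 1/3 stops dropped (darker).
Net change so far: 2/3 stop darker. Offset with the shutter speed: 13 → 15 → 20.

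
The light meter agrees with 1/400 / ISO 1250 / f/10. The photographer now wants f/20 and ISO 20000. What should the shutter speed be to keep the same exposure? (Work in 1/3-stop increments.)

1/1600s

Aperture: f/10 → f/11 → f/13 → f/14 → f/16 → f/18 → f/20 — 2 stops smaller aperture (darker).
ISO: 1250 → 1600 → 2000 → 2500 → 3200 → 4000 → 5000 → 6400 → 8000 → 10000 → 12800 → 16000 → 20000 — 4 stops higher (brighter).
Net change so far: 2 stops brighter. Offset with the shutter speed: 1/400 → 1/500 → 1/640 → 1/800 → 1/1000 → 1/1250 → 1/1600.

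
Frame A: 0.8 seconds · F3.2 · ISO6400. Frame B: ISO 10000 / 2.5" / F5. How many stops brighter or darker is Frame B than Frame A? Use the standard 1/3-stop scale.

1 stop brighter

Aperture: f/3.2 → f/3.5 → f/4 → f/4.5 → f/5 — 1 1/3 stops smaller aperture (darker).
Shutter speed: 0.8 → 1 → 1.3 → 1.6 → 2 → 2.5 — 1 2/3 stops slower (brighter).
ISO: 6400 → 8000 → 10000 — 2/3 stop higher (brighter).
Net: −1 1/3 +1 2/3 +2/3 = +1 stop.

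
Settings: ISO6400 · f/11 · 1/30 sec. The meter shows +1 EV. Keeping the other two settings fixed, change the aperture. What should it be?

f/16

Overexposed by 1 stop → need 1 stop darker.
Aperture: f/11 → f/16.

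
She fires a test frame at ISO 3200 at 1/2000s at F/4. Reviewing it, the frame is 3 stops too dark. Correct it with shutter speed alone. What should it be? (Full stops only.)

1/250s

Underexposed by 3 stops → need 3 stops brighter.
Shutter speed: 1/2000 → 1/1000 → 1/500 → 1/250.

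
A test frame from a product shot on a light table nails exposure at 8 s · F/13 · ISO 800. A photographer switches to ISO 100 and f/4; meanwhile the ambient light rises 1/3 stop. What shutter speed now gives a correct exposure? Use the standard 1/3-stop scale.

5 s

Scene light: 1/3 stop brighter.
ISO: 800 → 640 → 500 → 400 → 320 → 250 → 200 → 160 → 125 → 100 — 3 stops dropped (darker).
Aperture: f/13 → f/11 → f/10 → f/9 → f/8 → f/7.1 → f/6.3 → f/5.6 → f/5 → f/4.5 → f/4 — 3 1/3 stops opened up (brighter).
Net so far: 2/3 stop brighter. Shutter speed: 8 → 6 → 5.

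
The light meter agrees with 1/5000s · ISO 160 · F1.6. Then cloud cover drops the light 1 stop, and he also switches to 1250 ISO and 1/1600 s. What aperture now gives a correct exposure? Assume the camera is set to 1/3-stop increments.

Scene light: 1 stop darker.
ISO: 160 → 200 → 250 → 320 → 400 → 500 → 640 → 800 → 1000 → 1250 — 3 stops higher (brighter).
Shutter speed: 1/5000 → 1/4000 → 1/3200 → 1/2500 → 1/2000 → 1/1600 — 1 2/3 stops slower (brighter).
Net so far: 3 2/3 stops brighter. Aperture: f/1.6 → f/1.8 → f/2 → f/2.2 → f/2.5 → f/2.8 → f/3.2 → f/3.5 → f/4 → f/4.5 → f/5 → f/5.6.

f/5.6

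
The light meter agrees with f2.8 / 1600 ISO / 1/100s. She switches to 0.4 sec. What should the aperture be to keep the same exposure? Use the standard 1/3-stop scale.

f/18

Shutter speed: 1/100 → 1/80 → 1/60 → 1/50 → 1/40 → 1/30 → 1/25 → 1/20 → 1/15 → 1/13 → 1/10 → 1/8 → 1/6 → 1/5 → 1/4 → 0.3 → 0.4 — 5 1/3 stops longer (brighter).
Need 5 1/3 stops darker from the aperture: f/2.8 → f/3.2 → f/3.5 → f/4 → f/4.5 → f/5 → f/5.6 → f/6.3 → f/7.1 → f/8 → f/9 → f/10 → f/11 → f/13 → f/14 → f/16 → f/18.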